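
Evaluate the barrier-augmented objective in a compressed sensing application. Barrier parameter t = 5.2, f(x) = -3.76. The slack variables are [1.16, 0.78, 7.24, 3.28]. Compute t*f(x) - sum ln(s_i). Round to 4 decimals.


Step 1: Compute log-barrier.
ln values: [0.1484, -0.2485, 1.9796, 1.1878]
phi = -(0.1484 - 0.2485 + 1.9796 + 1.1878) = -3.0674
Step 2: Compute augmented objective.
t*f(x) = 5.2*-3.76 = -19.552
Total = -19.552 - 3.0674 = -22.6194


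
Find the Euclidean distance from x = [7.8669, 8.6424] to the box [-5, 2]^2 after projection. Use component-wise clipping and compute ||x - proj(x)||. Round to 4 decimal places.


Project each component onto [-5, 2].
clip(7.8669) = 2.0, clip(8.6424) = 2.0
Projection = [2.0, 2.0]
Squared diffs: [34.4205, 44.1215]
Distance = sqrt(78.542) = 8.8624


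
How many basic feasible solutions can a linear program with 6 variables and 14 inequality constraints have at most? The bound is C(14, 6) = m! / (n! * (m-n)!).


Each vertex corresponds to some choice of n active constraints out of m, so the number of vertices is at most C(m, n) = m! / (n!(m-n)!).
m = 14, n = 6
Numerator: 14 * 13 * 12 * 11 * 10 * 9
Denominator: 6! = 720
C(14, 6) = 3003


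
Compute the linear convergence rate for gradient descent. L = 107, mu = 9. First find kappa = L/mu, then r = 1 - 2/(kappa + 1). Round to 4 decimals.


Step 1: Compute the condition number.
kappa = L/mu = 107/9 = 11.8889
Step 2: Compute the convergence rate.
r = 1 - 2/(kappa + 1) = 1 - 2*mu/(L + mu) = (L - mu)/(L + mu) = 98/116 = 0.8448


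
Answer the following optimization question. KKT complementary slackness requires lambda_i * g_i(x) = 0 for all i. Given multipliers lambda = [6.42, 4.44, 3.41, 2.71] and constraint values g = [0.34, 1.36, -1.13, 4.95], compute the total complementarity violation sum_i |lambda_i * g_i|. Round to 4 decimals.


KKT complementary slackness check:
lambda_1 * g_1 = 6.42 * 0.34 = 2.1828
lambda_2 * g_2 = 4.44 * 1.36 = 6.0384
lambda_3 * g_3 = 3.41 * -1.13 = -3.8533
lambda_4 * g_4 = 2.71 * 4.95 = 13.4145
Total violation = 2.1828 + 6.0384 + 3.8533 + 13.4145 = 25.489


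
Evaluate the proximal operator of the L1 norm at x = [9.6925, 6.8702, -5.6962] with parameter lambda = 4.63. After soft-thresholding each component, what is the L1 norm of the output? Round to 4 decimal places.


Soft-thresholding with lambda = 4.63:
prox(9.6925) = sign(9.6925)*max(|9.6925| - 4.63, 0) = 5.0625
prox(6.8702) = sign(6.8702)*max(|6.8702| - 4.63, 0) = 2.2402
prox(-5.6962) = sign(-5.6962)*max(|-5.6962| - 4.63, 0) = -1.0662
prox(x) = [5.0625, 2.2402, -1.0662]
||prox(x)||_1 = 5.0625 + 2.2402 + 1.0662 = 8.3689


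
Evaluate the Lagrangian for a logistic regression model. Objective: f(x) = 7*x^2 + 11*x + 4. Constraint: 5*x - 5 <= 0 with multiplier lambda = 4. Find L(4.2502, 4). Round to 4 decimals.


Step 1: Evaluate f(x).
f(4.2502) = 7*4.2502^2 + 11*4.2502 + 4 = 177.2016
Step 2: Evaluate g(x).
g(4.2502) = 5*4.2502 - 5 = 16.251
Step 3: Compute Lagrangian.
L = 177.2016 + 4*16.251 = 242.2056


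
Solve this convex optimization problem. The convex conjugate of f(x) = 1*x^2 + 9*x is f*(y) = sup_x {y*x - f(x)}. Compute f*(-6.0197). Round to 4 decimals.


f*(y) = sup_x {y*x - a*x^2 - b*x} = sup_x {(y-b)*x - a*x^2}
FOC: (y - b) - 2a*x = 0 => x* = (y - b)/(2a)
x* = (-6.0197 - 9)/(2*1) = -7.5099
f*(-6.0197) = (y-b)^2/(4a) = (-6.0197 - 9)^2/(4*1)
= 225.5914/4 = 56.3978


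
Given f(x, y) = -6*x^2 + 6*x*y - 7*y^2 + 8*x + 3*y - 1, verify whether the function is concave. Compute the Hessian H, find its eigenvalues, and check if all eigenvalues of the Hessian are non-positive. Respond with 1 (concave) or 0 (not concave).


The Hessian of f(x,y) = -6*x^2 + 6*x*y - 7*y^2 + 8*x + 3*y - 1 is:
H = [[-12, 6], [6, -14]]
Trace = -12 - 14 = -26
Determinant = -12*-14 - (6)^2 = 132
Discriminant = (-26)^2 - 4*132 = 148.0
Eigenvalues: lambda_1 = -19.0828, lambda_2 = -6.9172
The function is concave.

1


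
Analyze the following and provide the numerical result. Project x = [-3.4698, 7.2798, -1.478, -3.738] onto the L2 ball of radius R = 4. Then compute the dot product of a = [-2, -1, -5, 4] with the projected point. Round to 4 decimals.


Step 1: Compute ||x|| (intermediates to 6 decimals).
||x|| = sqrt((-3.4698)^2 + 7.2798^2 + (-1.478)^2 + (-3.738)^2) = 9.010667
Step 2: Project.
Since ||x|| > R, scale = R/||x|| = 4/9.010667 = 0.443918, proj(x) = scale * x
proj(x) = [-1.540307, 3.231634, -0.656111, -1.659365]
Step 3: Dot product.
a^T * proj(x) = -2*(-1.540307) - 1*3.231634 - 5*(-0.656111) + 4*(-1.659365) = -3.5079


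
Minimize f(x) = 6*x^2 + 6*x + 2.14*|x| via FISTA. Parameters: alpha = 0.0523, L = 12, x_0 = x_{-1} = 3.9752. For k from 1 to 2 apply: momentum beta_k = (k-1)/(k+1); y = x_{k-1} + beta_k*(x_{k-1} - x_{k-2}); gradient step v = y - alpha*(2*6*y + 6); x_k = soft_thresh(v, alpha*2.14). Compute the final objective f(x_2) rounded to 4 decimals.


FISTA on f(x) = 6*x^2 + 6*x + 2.14*|x|
L = 12, alpha = 0.0523
Iteration 1: beta = 0.0, y = 3.9752 + 0.0*(3.9752 - 3.9752) = 3.9752
  grad(y) = 53.7024, v = y - alpha*grad = 1.1666
  prox(v) = soft_thresh(1.1666, 0.1119) = 1.0546
Iteration 2: beta = 0.3333, y = 1.0546 + 0.3333*(1.0546 - 3.9752) = 0.0811
  grad(y) = 6.9735, v = y - alpha*grad = -0.2836
  prox(v) = soft_thresh(-0.2836, 0.1119) = -0.1717
f(x_2) = 6*(-0.1717)^2 + 6*(-0.1717) + 2.14*|-0.1717| = -0.4858


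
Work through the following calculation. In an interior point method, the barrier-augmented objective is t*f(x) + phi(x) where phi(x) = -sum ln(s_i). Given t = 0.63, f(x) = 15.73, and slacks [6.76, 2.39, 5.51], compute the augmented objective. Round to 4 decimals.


Step 1: Compute log-barrier.
ln values: [1.911, 0.8713, 1.7066]
phi = -(1.911 + 0.8713 + 1.7066) = -4.4889
Step 2: Compute augmented objective.
t*f(x) = 0.63*15.73 = 9.9099
Total = 9.9099 - 4.4889 = 5.421


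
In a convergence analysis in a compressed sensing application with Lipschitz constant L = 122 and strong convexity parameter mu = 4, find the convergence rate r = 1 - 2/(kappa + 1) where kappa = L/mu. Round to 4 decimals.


Step 1: Compute the condition number.
kappa = L/mu = 122/4 = 30.5
Step 2: Compute the convergence rate.
r = 1 - 2/(kappa + 1) = 1 - 2*mu/(L + mu) = (L - mu)/(L + mu) = 118/126 = 0.9365


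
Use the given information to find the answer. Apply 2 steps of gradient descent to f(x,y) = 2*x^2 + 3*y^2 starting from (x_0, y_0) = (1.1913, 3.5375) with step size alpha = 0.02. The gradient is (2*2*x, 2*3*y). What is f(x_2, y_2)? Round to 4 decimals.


Gradient descent on f(x,y) = 2*x^2 + 3*y^2.
Starting point: (1.1913, 3.5375), alpha = 0.02
Step 1: grad_x = 2*2*1.1913 = 4.7652, grad_y = 2*3*3.5375 = 21.225
  x_1 = 1.1913 - 0.02*4.7652 = 1.096
  y_1 = 3.5375 - 0.02*21.225 = 3.113
Step 2: grad_x = 2*2*1.096 = 4.384, grad_y = 2*3*3.113 = 18.678
  x_2 = 1.096 - 0.02*4.384 = 1.0083
  y_2 = 3.113 - 0.02*18.678 = 2.7394
f(1.0083, 2.7394) = 2*1.0083^2 + 3*2.7394^2 = 24.547


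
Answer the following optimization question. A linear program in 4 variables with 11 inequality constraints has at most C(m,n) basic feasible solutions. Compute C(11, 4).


Each vertex corresponds to some choice of n active constraints out of m, so the number of vertices is at most C(m, n) = m! / (n!(m-n)!).
m = 11, n = 4
Numerator: 11 * 10 * 9 * 8
Denominator: 4! = 24
C(11, 4) = 330


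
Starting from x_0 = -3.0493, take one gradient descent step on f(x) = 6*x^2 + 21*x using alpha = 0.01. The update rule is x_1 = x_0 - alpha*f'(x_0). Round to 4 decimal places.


We compute the gradient at x_0 and apply the update.
f'(x) = 12*x + 21
f'(-3.0493) = 12*-3.0493 + 21 = -15.5916
x_1 = -3.0493 - 0.01*-15.5916 = -2.8934


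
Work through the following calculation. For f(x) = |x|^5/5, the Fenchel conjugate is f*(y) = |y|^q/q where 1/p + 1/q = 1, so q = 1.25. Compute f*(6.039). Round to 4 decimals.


The conjugate exponent q satisfies 1/p + 1/q = 1.
p = 5, so q = 5/(5 - 1) = 1.25
|y|^q = 6.039^1.25 = 9.4669
f*(6.039) = 9.4669 / 1.25 = 7.5735


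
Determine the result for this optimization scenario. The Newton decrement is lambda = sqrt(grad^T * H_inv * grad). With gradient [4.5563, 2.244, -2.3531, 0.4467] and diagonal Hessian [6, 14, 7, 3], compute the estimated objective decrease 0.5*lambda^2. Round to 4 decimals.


Step 1: H is diagonal, so H^(-1) * g = [0.7594, 0.1603, -0.3362, 0.1489].
Step 2: g^T H^(-1) g = sum_i g_i^2 / H_ii
  = (4.5563)^2/6 + (2.244)^2/14 + (-2.3531)^2/7 + (0.4467)^2/3
  = 3.46 + 0.3597 + 0.791 + 0.0665 = 4.6772
Step 3: Objective decrease = 0.5 * g^T H^(-1) g = 2.3386


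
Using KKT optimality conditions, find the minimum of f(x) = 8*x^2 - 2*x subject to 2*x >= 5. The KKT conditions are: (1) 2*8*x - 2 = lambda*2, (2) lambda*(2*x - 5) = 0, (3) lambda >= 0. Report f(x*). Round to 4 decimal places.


Step 1: Try lambda = 0 (constraint inactive).
x_unc = 2/(2*8) = 0.125
Check: 2*0.125 = 0.25 < 5 -- violated!
Step 2: Constraint must be active: 2*x = 5
x* = 5/2 = 2.5
lambda = (2*8*2.5 - 2)/2 = 19.0
Step 3: Compute optimal value.
f(x*) = 8*2.5^2 - 2*2.5 = 45.0


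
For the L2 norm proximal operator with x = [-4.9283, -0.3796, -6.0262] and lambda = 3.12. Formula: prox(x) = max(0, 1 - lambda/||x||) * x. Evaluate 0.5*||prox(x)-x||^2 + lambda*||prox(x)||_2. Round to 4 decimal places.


Step 1: Compute ||x||.
||x|| = 7.7941
Step 2: Compute scaling factor.
scale = max(0, 1 - 3.12/7.7941) = 0.5997
Step 3: prox(x) = [-2.9555, -0.2276, -3.6139]
||prox(x)|| = 4.6741
Step 4: Proximal objective.
0.5*||prox-x||^2 = 4.8672
lambda*||prox|| = 14.5832
Total = 19.4503


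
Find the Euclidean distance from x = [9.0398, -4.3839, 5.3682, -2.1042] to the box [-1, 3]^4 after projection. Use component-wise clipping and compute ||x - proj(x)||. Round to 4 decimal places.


Project each component onto [-1, 3].
clip(9.0398) = 3.0, clip(-4.3839) = -1.0, clip(5.3682) = 3.0, clip(-2.1042) = -1.0
Projection = [3.0, -1.0, 3.0, -1.0]
Squared diffs: [36.4792, 11.4508, 5.6084, 1.2193]
Distance = sqrt(54.7577) = 7.3998


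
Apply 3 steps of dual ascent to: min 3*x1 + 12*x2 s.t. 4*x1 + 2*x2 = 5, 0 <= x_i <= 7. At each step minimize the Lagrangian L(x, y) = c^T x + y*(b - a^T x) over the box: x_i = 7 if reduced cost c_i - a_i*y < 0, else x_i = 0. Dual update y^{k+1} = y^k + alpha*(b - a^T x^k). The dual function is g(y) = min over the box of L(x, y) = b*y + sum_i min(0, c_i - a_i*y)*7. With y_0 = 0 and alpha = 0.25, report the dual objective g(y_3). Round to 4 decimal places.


Dual ascent for LP: min 3*x1 + 12*x2, 4*x1 + 2*x2 = 5, 0 <= x_i <= 7
Step 1: y^k = 0.0, reduced costs: (3.0, 12.0)
  x^k = (0.0, 0.0), subgradient = b - a^T x = 5.0
  y^{k+1} = 0.0 + 0.25*5.0 = 1.25
Step 2: y^k = 1.25, reduced costs: (-2.0, 9.5)
  x^k = (7.0, 0.0), subgradient = b - a^T x = -23.0
  y^{k+1} = 1.25 + 0.25*-23.0 = -4.5
Step 3: y^k = -4.5, reduced costs: (21.0, 21.0)
  x^k = (0.0, 0.0), subgradient = b - a^T x = 5.0
  y^{k+1} = -4.5 + 0.25*5.0 = -3.25
Dual objective at y_3 = -3.25: reduced costs (16.0, 18.5), box minimizer x = (0.0, 0.0)
g(y_3) = b*y + (c1 - a1*y)*x1 + (c2 - a2*y)*x2 = 5*(-3.25) + 16.0*0.0 + 18.5*0.0 = -16.25 + 0.0 + 0.0 = -16.25


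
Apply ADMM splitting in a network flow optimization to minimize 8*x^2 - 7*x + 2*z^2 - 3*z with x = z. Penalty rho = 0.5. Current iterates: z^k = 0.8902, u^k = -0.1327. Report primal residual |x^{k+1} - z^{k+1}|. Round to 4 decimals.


ADMM iteration with rho = 0.5, z^k = 0.8902, u^k = -0.1327
Step 1: x-update.
Minimize 8*x^2 - 7*x + (0.5/2)*(x - 0.8902 - 0.1327)^2
FOC: (2*8 + 0.5)*x = 7 + 0.5*(0.8902 + 0.1327)
x^{k+1} = 0.4552
Step 2: z-update.
Minimize 2*z^2 - 3*z + (0.5/2)*(0.4552 - z - 0.1327)^2
FOC: (2*2 + 0.5)*z = 3 + 0.5*(0.4552 - 0.1327)
z^{k+1} = 0.7025
Step 3: u-update.
u^{k+1} = -0.1327 + 0.4552 - 0.7025 = -0.38
Step 4: Primal residual = |0.4552 - 0.7025| = 0.2473


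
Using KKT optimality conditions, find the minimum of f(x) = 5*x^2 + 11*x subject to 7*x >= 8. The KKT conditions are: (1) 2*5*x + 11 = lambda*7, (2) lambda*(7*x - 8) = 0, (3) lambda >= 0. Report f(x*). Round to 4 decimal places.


Step 1: Try lambda = 0 (constraint inactive).
x_unc = -11/(2*5) = -1.1
Check: 7*-1.1 = -7.7 < 8 -- violated!
Step 2: Constraint must be active: 7*x = 8
x* = 8/7 = 1.1429 (rounded; the exact value 8/7 is used below)
lambda = (2*5*(8/7) + 11)/7 = 3.2041
Step 3: Compute optimal value.
f(x*) = 5*(8/7)^2 + 11*(8/7) = 19.102


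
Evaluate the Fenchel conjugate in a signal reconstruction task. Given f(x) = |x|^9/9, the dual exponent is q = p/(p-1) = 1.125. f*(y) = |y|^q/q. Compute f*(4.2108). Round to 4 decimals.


The conjugate exponent q satisfies 1/p + 1/q = 1.
p = 9, so q = 9/(9 - 1) = 1.125
|y|^q = 4.2108^1.125 = 5.0398
f*(4.2108) = 5.0398 / 1.125 = 4.4798


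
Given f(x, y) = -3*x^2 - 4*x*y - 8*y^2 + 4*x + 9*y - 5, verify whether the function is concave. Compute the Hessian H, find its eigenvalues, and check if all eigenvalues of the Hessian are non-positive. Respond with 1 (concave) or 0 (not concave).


The Hessian of f(x,y) = -3*x^2 - 4*x*y - 8*y^2 + 4*x + 9*y - 5 is:
H = [[-6, -4], [-4, -16]]
Trace = -6 - 16 = -22
Determinant = -6*-16 - (-4)^2 = 80
Discriminant = (-22)^2 - 4*80 = 164.0
Eigenvalues: lambda_1 = -17.4031, lambda_2 = -4.5969
The function is concave.

1


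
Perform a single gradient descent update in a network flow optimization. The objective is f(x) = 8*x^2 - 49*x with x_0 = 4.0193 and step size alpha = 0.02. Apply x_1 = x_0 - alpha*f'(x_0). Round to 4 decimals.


We compute the gradient at x_0 and apply the update.
f'(x) = 16*x - 49
f'(4.0193) = 16*4.0193 - 49 = 15.3088
x_1 = 4.0193 - 0.02*15.3088 = 3.7131


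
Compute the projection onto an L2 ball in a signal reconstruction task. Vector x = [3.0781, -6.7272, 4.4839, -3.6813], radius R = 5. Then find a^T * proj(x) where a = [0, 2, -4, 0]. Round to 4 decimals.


Step 1: Compute ||x|| (intermediates to 6 decimals).
||x|| = sqrt(3.0781^2 + (-6.7272)^2 + 4.4839^2 + (-3.6813)^2) = 9.401449
Step 2: Project.
Since ||x|| > R, scale = R/||x|| = 5/9.401449 = 0.531833, proj(x) = scale * x
proj(x) = [1.637035, -3.577747, 2.384686, -1.957837]
Step 3: Dot product.
a^T * proj(x) = 0*1.637035 + 2*(-3.577747) - 4*2.384686 + 0*(-1.957837) = -16.6942


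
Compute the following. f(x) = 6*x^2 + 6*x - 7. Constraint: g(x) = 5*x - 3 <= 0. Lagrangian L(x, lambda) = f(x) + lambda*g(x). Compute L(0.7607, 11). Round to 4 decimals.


Step 1: Evaluate f(x).
f(0.7607) = 6*0.7607^2 + 6*0.7607 - 7 = 1.0362
Step 2: Evaluate g(x).
g(0.7607) = 5*0.7607 - 3 = 0.8035
Step 3: Compute Lagrangian.
L = 1.0362 + 11*0.8035 = 9.8747


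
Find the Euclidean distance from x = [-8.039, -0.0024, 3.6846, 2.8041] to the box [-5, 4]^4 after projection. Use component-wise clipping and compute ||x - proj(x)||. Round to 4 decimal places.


Project each component onto [-5, 4].
clip(-8.039) = -5.0, clip(-0.0024) = -0.0024, clip(3.6846) = 3.6846, clip(2.8041) = 2.8041
Projection = [-5.0, -0.0024, 3.6846, 2.8041]
Squared diffs: [9.2355, 0.0, 0.0, 0.0]
Distance = sqrt(9.2355) = 3.039


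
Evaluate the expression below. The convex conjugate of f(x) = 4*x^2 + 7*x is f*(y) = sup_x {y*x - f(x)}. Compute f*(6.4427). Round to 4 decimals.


f*(y) = sup_x {y*x - a*x^2 - b*x} = sup_x {(y-b)*x - a*x^2}
FOC: (y - b) - 2a*x = 0 => x* = (y - b)/(2a)
x* = (6.4427 - 7)/(2*4) = -0.0697
f*(6.4427) = (y-b)^2/(4a) = (6.4427 - 7)^2/(4*4)
= 0.3106/16 = 0.0194


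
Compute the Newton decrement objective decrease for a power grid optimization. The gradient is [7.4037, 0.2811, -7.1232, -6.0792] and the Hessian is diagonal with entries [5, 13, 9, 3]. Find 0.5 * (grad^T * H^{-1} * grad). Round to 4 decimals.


Step 1: H is diagonal, so H^(-1) * g = [1.4807, 0.0216, -0.7915, -2.0264].
Step 2: g^T H^(-1) g = sum_i g_i^2 / H_ii
  = (7.4037)^2/5 + (0.2811)^2/13 + (-7.1232)^2/9 + (-6.0792)^2/3
  = 10.963 + 0.0061 + 5.6378 + 12.3189 = 28.9257
Step 3: Objective decrease = 0.5 * g^T H^(-1) g = 14.4628


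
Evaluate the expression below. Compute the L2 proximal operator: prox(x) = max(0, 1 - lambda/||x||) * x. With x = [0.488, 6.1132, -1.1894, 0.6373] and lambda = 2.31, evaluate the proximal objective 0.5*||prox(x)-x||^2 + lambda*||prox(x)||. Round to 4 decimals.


Step 1: Compute ||x||.
||x|| = 6.2793
Step 2: Compute scaling factor.
scale = max(0, 1 - 2.31/6.2793) = 0.6321
Step 3: prox(x) = [0.3085, 3.8643, -0.7519, 0.4029]
||prox(x)|| = 3.9693
Step 4: Proximal objective.
0.5*||prox-x||^2 = 2.6681
lambda*||prox|| = 9.1691
Total = 11.8372


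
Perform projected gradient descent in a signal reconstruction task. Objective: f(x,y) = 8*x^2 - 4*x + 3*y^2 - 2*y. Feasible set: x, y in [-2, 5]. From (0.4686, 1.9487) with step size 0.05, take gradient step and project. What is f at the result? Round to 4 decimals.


Step 1: Compute gradient at (0.4686, 1.9487).
grad_x = 2*8*0.4686 - 4 = 3.4976
grad_y = 2*3*1.9487 - 2 = 9.6922
Step 2: Gradient step.
x_raw = 0.4686 - 0.05*3.4976 = 0.2937
y_raw = 1.9487 - 0.05*9.6922 = 1.4641
Step 3: Project onto [-2, 5].
x_proj = clip(0.2937) = 0.2937
y_proj = clip(1.4641) = 1.4641
Step 4: Evaluate f.
f(0.2937, 1.4641) = 3.0178


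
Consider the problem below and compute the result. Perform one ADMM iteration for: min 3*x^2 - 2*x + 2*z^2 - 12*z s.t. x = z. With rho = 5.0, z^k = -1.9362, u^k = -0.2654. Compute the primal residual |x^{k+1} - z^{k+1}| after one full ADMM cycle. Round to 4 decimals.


ADMM iteration with rho = 5.0, z^k = -1.9362, u^k = -0.2654
Step 1: x-update.
Minimize 3*x^2 - 2*x + (5.0/2)*(x + 1.9362 - 0.2654)^2
FOC: (2*3 + 5.0)*x = 2 + 5.0*(-1.9362 + 0.2654)
x^{k+1} = -0.5776
Step 2: z-update.
Minimize 2*z^2 - 12*z + (5.0/2)*(-0.5776 - z - 0.2654)^2
FOC: (2*2 + 5.0)*z = 12 + 5.0*(-0.5776 - 0.2654)
z^{k+1} = 0.865
Step 3: u-update.
u^{k+1} = -0.2654 - 0.5776 - 0.865 = -1.708
Step 4: Primal residual = |-0.5776 - 0.865| = 1.4426


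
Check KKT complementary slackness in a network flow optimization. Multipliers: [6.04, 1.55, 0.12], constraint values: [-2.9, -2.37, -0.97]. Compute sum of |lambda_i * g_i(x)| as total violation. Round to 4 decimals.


KKT complementary slackness check:
lambda_1 * g_1 = 6.04 * -2.9 = -17.516
lambda_2 * g_2 = 1.55 * -2.37 = -3.6735
lambda_3 * g_3 = 0.12 * -0.97 = -0.1164
Total violation = 17.516 + 3.6735 + 0.1164 = 21.3059


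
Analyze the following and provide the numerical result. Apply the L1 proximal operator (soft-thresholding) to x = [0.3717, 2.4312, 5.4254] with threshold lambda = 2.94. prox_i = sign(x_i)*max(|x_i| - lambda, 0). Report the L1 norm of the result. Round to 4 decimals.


Soft-thresholding with lambda = 2.94:
prox(0.3717) = sign(0.3717)*max(|0.3717| - 2.94, 0) = 0.0
prox(2.4312) = sign(2.4312)*max(|2.4312| - 2.94, 0) = 0.0
prox(5.4254) = sign(5.4254)*max(|5.4254| - 2.94, 0) = 2.4854
prox(x) = [0.0, 0.0, 2.4854]
||prox(x)||_1 = 0.0 + 0.0 + 2.4854 = 2.4854


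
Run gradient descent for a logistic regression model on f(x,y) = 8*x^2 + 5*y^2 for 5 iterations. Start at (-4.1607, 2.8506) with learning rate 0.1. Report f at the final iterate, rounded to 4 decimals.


Gradient descent on f(x,y) = 8*x^2 + 5*y^2.
Starting point: (-4.1607, 2.8506), alpha = 0.1
Step 1: grad_x = 2*8*-4.1607 = -66.5712, grad_y = 2*5*2.8506 = 28.506
  x_1 = -4.1607 - 0.1*-66.5712 = 2.4964
  y_1 = 2.8506 - 0.1*28.506 = 0.0
Step 2: grad_x = 2*8*2.4964 = 39.9427, grad_y = 2*5*0.0 = 0.0
  x_2 = 2.4964 - 0.1*39.9427 = -1.4979
  y_2 = 0.0 - 0.1*0.0 = 0.0
Step 3: grad_x = 2*8*-1.4979 = -23.9656, grad_y = 2*5*0.0 = 0.0
  x_3 = -1.4979 - 0.1*-23.9656 = 0.8987
  y_3 = 0.0 - 0.1*0.0 = 0.0
Step 4: grad_x = 2*8*0.8987 = 14.3794, grad_y = 2*5*0.0 = 0.0
  x_4 = 0.8987 - 0.1*14.3794 = -0.5392
  y_4 = 0.0 - 0.1*0.0 = 0.0
Step 5: grad_x = 2*8*-0.5392 = -8.6276, grad_y = 2*5*0.0 = 0.0
  x_5 = -0.5392 - 0.1*-8.6276 = 0.3235
  y_5 = 0.0 - 0.1*0.0 = 0.0
f(0.3235, 0.0) = 8*0.3235^2 + 5*0.0^2 = 0.8374


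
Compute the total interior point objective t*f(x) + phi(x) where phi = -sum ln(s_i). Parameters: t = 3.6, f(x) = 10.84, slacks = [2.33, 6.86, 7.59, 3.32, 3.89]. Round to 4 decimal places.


Step 1: Compute log-barrier.
ln values: [0.8459, 1.9257, 2.0268, 1.2, 1.3584]
phi = -(0.8459 + 1.9257 + 2.0268 + 1.2 + 1.3584) = -7.3568
Step 2: Compute augmented objective.
t*f(x) = 3.6*10.84 = 39.024
Total = 39.024 - 7.3568 = 31.6672


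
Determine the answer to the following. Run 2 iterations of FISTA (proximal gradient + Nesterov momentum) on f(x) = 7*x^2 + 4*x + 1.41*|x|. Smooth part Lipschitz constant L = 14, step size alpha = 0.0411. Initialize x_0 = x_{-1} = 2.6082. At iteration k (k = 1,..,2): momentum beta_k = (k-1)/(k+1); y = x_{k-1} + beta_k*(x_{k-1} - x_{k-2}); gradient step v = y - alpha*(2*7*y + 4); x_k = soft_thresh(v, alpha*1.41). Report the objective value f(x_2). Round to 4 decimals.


FISTA on f(x) = 7*x^2 + 4*x + 1.41*|x|
L = 14, alpha = 0.0411
Iteration 1: beta = 0.0, y = 2.6082 + 0.0*(2.6082 - 2.6082) = 2.6082
  grad(y) = 40.5148, v = y - alpha*grad = 0.943
  prox(v) = soft_thresh(0.943, 0.058) = 0.8851
Iteration 2: beta = 0.3333, y = 0.8851 + 0.3333*(0.8851 - 2.6082) = 0.3107
  grad(y) = 8.3501, v = y - alpha*grad = -0.0325
  prox(v) = soft_thresh(-0.0325, 0.058) = 0.0
f(x_2) = 7*0.0^2 + 4*0.0 + 1.41*|0.0| = 0.0


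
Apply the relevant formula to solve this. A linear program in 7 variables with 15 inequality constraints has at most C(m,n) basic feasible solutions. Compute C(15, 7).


Each vertex corresponds to some choice of n active constraints out of m, so the number of vertices is at most C(m, n) = m! / (n!(m-n)!).
m = 15, n = 7
Numerator: 15 * 14 * 13 * 12 * 11 * 10 * 9
Denominator: 7! = 5040
C(15, 7) = 6435


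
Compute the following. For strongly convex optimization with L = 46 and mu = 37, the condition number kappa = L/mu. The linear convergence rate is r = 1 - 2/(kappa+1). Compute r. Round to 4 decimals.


Step 1: Compute the condition number.
kappa = L/mu = 46/37 = 1.2432
Step 2: Compute the convergence rate.
r = 1 - 2/(kappa + 1) = 1 - 2*mu/(L + mu) = (L - mu)/(L + mu) = 9/83 = 0.1084


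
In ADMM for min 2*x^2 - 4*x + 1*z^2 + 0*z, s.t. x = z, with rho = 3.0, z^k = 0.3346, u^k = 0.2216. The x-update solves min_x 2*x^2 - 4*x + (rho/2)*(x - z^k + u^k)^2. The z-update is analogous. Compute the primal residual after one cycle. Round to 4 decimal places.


ADMM iteration with rho = 3.0, z^k = 0.3346, u^k = 0.2216
Step 1: x-update.
Minimize 2*x^2 - 4*x + (3.0/2)*(x - 0.3346 + 0.2216)^2
FOC: (2*2 + 3.0)*x = 4 + 3.0*(0.3346 - 0.2216)
x^{k+1} = 0.6199
Step 2: z-update.
Minimize 1*z^2 + 0*z + (3.0/2)*(0.6199 - z + 0.2216)^2
FOC: (2*1 + 3.0)*z = 0 + 3.0*(0.6199 + 0.2216)
z^{k+1} = 0.5049
Step 3: u-update.
u^{k+1} = 0.2216 + 0.6199 - 0.5049 = 0.3366
Step 4: Primal residual = |0.6199 - 0.5049| = 0.115


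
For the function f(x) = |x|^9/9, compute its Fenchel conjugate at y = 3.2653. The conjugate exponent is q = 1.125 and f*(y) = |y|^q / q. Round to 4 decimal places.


The conjugate exponent q satisfies 1/p + 1/q = 1.
p = 9, so q = 9/(9 - 1) = 1.125
|y|^q = 3.2653^1.125 = 3.7859
f*(3.2653) = 3.7859 / 1.125 = 3.3652


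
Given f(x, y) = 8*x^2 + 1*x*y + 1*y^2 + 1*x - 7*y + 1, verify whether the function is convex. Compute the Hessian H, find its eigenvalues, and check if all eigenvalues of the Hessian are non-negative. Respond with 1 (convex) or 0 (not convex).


The Hessian of f(x,y) = 8*x^2 + 1*x*y + 1*y^2 + 1*x - 7*y + 1 is:
H = [[16, 1], [1, 2]]
Trace = 16 + 2 = 18
Determinant = 16*2 - (1)^2 = 31
Discriminant = (18)^2 - 4*31 = 200.0
Eigenvalues: lambda_1 = 1.9289, lambda_2 = 16.0711
The function is convex.

1


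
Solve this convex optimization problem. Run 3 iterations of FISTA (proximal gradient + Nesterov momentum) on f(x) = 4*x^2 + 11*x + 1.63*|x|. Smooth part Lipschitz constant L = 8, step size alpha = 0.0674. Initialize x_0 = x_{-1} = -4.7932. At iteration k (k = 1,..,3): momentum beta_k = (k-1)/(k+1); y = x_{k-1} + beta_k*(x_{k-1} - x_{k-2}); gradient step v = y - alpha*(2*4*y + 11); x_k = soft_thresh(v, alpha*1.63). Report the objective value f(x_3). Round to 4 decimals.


FISTA on f(x) = 4*x^2 + 11*x + 1.63*|x|
L = 8, alpha = 0.0674
Iteration 1: beta = 0.0, y = -4.7932 + 0.0*(-4.7932 + 4.7932) = -4.7932
  grad(y) = -27.3456, v = y - alpha*grad = -2.9501
  prox(v) = soft_thresh(-2.9501, 0.1099) = -2.8402
Iteration 2: beta = 0.3333, y = -2.8402 + 0.3333*(-2.8402 + 4.7932) = -2.1893
  grad(y) = -6.5141, v = y - alpha*grad = -1.7502
  prox(v) = soft_thresh(-1.7502, 0.1099) = -1.6403
Iteration 3: beta = 0.5, y = -1.6403 + 0.5*(-1.6403 + 2.8402) = -1.0404
  grad(y) = 2.6768, v = y - alpha*grad = -1.2208
  prox(v) = soft_thresh(-1.2208, 0.1099) = -1.111
f(x_3) = 4*(-1.111)^2 + 11*(-1.111) + 1.63*|-1.111| = -5.4728


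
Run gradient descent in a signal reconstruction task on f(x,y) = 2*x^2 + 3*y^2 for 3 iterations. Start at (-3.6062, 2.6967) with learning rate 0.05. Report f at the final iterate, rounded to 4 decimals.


Gradient descent on f(x,y) = 2*x^2 + 3*y^2.
Starting point: (-3.6062, 2.6967), alpha = 0.05
Step 1: grad_x = 2*2*-3.6062 = -14.4248, grad_y = 2*3*2.6967 = 16.1802
  x_1 = -3.6062 - 0.05*-14.4248 = -2.885
  y_1 = 2.6967 - 0.05*16.1802 = 1.8877
Step 2: grad_x = 2*2*-2.885 = -11.5398, grad_y = 2*3*1.8877 = 11.3261
  x_2 = -2.885 - 0.05*-11.5398 = -2.308
  y_2 = 1.8877 - 0.05*11.3261 = 1.3214
Step 3: grad_x = 2*2*-2.308 = -9.2319, grad_y = 2*3*1.3214 = 7.9283
  x_3 = -2.308 - 0.05*-9.2319 = -1.8464
  y_3 = 1.3214 - 0.05*7.9283 = 0.925
f(-1.8464, 0.925) = 2*(-1.8464)^2 + 3*0.925^2 = 9.3849


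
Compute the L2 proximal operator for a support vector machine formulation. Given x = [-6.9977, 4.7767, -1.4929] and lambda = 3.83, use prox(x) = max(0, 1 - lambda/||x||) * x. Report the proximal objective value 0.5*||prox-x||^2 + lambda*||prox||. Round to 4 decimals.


Step 1: Compute ||x||.
||x|| = 8.6031
Step 2: Compute scaling factor.
scale = max(0, 1 - 3.83/8.6031) = 0.5548
Step 3: prox(x) = [-3.8824, 2.6502, -0.8283]
||prox(x)|| = 4.7731
Step 4: Proximal objective.
0.5*||prox-x||^2 = 7.3345
lambda*||prox|| = 18.281
Total = 25.6154


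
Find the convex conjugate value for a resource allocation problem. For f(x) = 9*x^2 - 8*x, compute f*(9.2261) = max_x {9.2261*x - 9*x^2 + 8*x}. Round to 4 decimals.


f*(y) = sup_x {y*x - a*x^2 - b*x} = sup_x {(y-b)*x - a*x^2}
FOC: (y - b) - 2a*x = 0 => x* = (y - b)/(2a)
x* = (9.2261 + 8)/(2*9) = 0.957
f*(9.2261) = (y-b)^2/(4a) = (9.2261 + 8)^2/(4*9)
= 296.7385/36 = 8.2427


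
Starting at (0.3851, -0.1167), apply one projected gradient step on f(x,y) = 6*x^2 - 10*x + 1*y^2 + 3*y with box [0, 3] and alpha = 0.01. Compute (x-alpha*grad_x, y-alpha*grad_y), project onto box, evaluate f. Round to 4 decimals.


Step 1: Compute gradient at (0.3851, -0.1167).
grad_x = 2*6*0.3851 - 10 = -5.3788
grad_y = 2*1*-0.1167 + 3 = 2.7666
Step 2: Gradient step.
x_raw = 0.3851 - 0.01*-5.3788 = 0.4389
y_raw = -0.1167 - 0.01*2.7666 = -0.1444
Step 3: Project onto [0, 3].
x_proj = clip(0.4389) = 0.4389
y_proj = clip(-0.1444) = 0.0
Step 4: Evaluate f.
f(0.4389, 0.0) = -3.2331


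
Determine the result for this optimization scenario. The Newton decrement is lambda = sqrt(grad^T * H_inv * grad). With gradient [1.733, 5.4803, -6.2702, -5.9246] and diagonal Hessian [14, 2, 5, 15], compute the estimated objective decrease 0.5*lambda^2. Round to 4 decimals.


Step 1: H is diagonal, so H^(-1) * g = [0.1238, 2.7402, -1.254, -0.395].
Step 2: g^T H^(-1) g = sum_i g_i^2 / H_ii
  = (1.733)^2/14 + (5.4803)^2/2 + (-6.2702)^2/5 + (-5.9246)^2/15
  = 0.2145 + 15.0168 + 7.8631 + 2.3401 = 25.4345
Step 3: Objective decrease = 0.5 * g^T H^(-1) g = 12.7173


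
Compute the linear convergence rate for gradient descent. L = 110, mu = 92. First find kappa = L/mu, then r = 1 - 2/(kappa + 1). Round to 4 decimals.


Step 1: Compute the condition number.
kappa = L/mu = 110/92 = 1.1957
Step 2: Compute the convergence rate.
r = 1 - 2/(kappa + 1) = 1 - 2*mu/(L + mu) = (L - mu)/(L + mu) = 18/202 = 0.0891


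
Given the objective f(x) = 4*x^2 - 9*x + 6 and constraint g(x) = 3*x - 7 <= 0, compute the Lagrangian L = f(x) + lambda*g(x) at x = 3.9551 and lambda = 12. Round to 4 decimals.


Step 1: Evaluate f(x).
f(3.9551) = 4*3.9551^2 - 9*3.9551 + 6 = 32.9754
Step 2: Evaluate g(x).
g(3.9551) = 3*3.9551 - 7 = 4.8653
Step 3: Compute Lagrangian.
L = 32.9754 + 12*4.8653 = 91.359


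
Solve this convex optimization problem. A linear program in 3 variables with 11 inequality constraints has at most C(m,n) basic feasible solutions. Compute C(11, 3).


Each vertex corresponds to some choice of n active constraints out of m, so the number of vertices is at most C(m, n) = m! / (n!(m-n)!).
m = 11, n = 3
Numerator: 11 * 10 * 9
Denominator: 3! = 6
C(11, 3) = 165


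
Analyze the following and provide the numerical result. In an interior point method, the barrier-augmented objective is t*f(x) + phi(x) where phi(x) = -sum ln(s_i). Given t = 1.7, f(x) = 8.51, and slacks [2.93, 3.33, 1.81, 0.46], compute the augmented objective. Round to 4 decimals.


Step 1: Compute log-barrier.
ln values: [1.075, 1.203, 0.5933, -0.7765]
phi = -(1.075 + 1.203 + 0.5933 - 0.7765) = -2.0948
Step 2: Compute augmented objective.
t*f(x) = 1.7*8.51 = 14.467
Total = 14.467 - 2.0948 = 12.3722


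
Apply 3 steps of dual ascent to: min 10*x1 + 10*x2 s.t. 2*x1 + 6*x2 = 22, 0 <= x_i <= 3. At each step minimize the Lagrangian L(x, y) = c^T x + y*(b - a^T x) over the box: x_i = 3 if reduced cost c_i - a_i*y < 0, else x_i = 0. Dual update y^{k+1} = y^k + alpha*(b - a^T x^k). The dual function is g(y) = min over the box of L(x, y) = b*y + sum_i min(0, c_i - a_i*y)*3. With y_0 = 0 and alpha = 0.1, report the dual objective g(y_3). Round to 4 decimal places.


Dual ascent for LP: min 10*x1 + 10*x2, 2*x1 + 6*x2 = 22, 0 <= x_i <= 3
Step 1: y^k = 0.0, reduced costs: (10.0, 10.0)
  x^k = (0.0, 0.0), subgradient = b - a^T x = 22.0
  y^{k+1} = 0.0 + 0.1*22.0 = 2.2
Step 2: y^k = 2.2, reduced costs: (5.6, -3.2)
  x^k = (0.0, 3.0), subgradient = b - a^T x = 4.0
  y^{k+1} = 2.2 + 0.1*4.0 = 2.6
Step 3: y^k = 2.6, reduced costs: (4.8, -5.6)
  x^k = (0.0, 3.0), subgradient = b - a^T x = 4.0
  y^{k+1} = 2.6 + 0.1*4.0 = 3.0
Dual objective at y_3 = 3.0: reduced costs (4.0, -8.0), box minimizer x = (0.0, 3.0)
g(y_3) = b*y + (c1 - a1*y)*x1 + (c2 - a2*y)*x2 = 22*3.0 + 4.0*0.0 + (-8.0)*3.0 = 66.0 + 0.0 - 24.0 = 42.0


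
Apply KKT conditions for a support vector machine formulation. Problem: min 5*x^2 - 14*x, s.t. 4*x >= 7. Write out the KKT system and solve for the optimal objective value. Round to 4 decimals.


Step 1: Try lambda = 0 (constraint inactive).
x_unc = 14/(2*5) = 1.4
Check: 4*1.4 = 5.6 < 7 -- violated!
Step 2: Constraint must be active: 4*x = 7
x* = 7/4 = 1.75
lambda = (2*5*1.75 - 14)/4 = 0.875
Step 3: Compute optimal value.
f(x*) = 5*1.75^2 - 14*1.75 = -9.1875


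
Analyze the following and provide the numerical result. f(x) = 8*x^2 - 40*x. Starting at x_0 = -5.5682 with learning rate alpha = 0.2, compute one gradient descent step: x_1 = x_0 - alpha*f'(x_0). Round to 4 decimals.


We compute the gradient at x_0 and apply the update.
f'(x) = 16*x - 40
f'(-5.5682) = 16*-5.5682 - 40 = -129.0912
x_1 = -5.5682 - 0.2*-129.0912 = 20.25


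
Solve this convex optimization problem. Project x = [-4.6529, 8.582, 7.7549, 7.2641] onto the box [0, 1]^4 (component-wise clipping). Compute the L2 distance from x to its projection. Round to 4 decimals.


Project each component onto [0, 1].
clip(-4.6529) = 0.0, clip(8.582) = 1.0, clip(7.7549) = 1.0, clip(7.2641) = 1.0
Projection = [0.0, 1.0, 1.0, 1.0]
Squared diffs: [21.6495, 57.4867, 45.6287, 39.2389]
Distance = sqrt(164.0038) = 12.8064


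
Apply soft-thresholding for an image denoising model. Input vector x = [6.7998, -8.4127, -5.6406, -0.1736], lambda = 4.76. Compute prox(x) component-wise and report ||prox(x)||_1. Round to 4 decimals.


Soft-thresholding with lambda = 4.76:
prox(6.7998) = sign(6.7998)*max(|6.7998| - 4.76, 0) = 2.0398
prox(-8.4127) = sign(-8.4127)*max(|-8.4127| - 4.76, 0) = -3.6527
prox(-5.6406) = sign(-5.6406)*max(|-5.6406| - 4.76, 0) = -0.8806
prox(-0.1736) = sign(-0.1736)*max(|-0.1736| - 4.76, 0) = 0.0
prox(x) = [2.0398, -3.6527, -0.8806, 0.0]
||prox(x)||_1 = 2.0398 + 3.6527 + 0.8806 + 0.0 = 6.5731


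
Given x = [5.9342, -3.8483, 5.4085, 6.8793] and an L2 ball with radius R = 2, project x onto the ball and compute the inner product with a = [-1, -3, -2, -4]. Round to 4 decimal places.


Step 1: Compute ||x|| (intermediates to 6 decimals).
||x|| = sqrt(5.9342^2 + (-3.8483)^2 + 5.4085^2 + 6.8793^2) = 11.251701
Step 2: Project.
Since ||x|| > R, scale = R/||x|| = 2/11.251701 = 0.177751, proj(x) = scale * x
proj(x) = [1.05481, -0.684039, 0.961366, 1.222802]
Step 3: Dot product.
a^T * proj(x) = -1*1.05481 - 3*(-0.684039) - 2*0.961366 - 4*1.222802 = -5.8166


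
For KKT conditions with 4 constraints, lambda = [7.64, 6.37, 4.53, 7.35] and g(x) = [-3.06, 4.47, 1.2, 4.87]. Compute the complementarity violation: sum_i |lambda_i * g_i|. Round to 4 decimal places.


KKT complementary slackness check:
lambda_1 * g_1 = 7.64 * -3.06 = -23.3784
lambda_2 * g_2 = 6.37 * 4.47 = 28.4739
lambda_3 * g_3 = 4.53 * 1.2 = 5.436
lambda_4 * g_4 = 7.35 * 4.87 = 35.7945
Total violation = 23.3784 + 28.4739 + 5.436 + 35.7945 = 93.0828


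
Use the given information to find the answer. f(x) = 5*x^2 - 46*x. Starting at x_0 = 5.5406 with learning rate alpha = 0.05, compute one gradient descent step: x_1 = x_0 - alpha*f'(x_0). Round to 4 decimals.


We compute the gradient at x_0 and apply the update.
f'(x) = 10*x - 46
f'(5.5406) = 10*5.5406 - 46 = 9.406
x_1 = 5.5406 - 0.05*9.406 = 5.0703


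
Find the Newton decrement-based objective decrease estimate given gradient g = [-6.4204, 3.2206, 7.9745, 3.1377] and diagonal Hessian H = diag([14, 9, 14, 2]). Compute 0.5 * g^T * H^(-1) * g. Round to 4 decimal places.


Step 1: H is diagonal, so H^(-1) * g = [-0.4586, 0.3578, 0.5696, 1.5689].
Step 2: g^T H^(-1) g = sum_i g_i^2 / H_ii
  = (-6.4204)^2/14 + (3.2206)^2/9 + (7.9745)^2/14 + (3.1377)^2/2
  = 2.9444 + 1.1525 + 4.5423 + 4.9226 = 13.5618
Step 3: Objective decrease = 0.5 * g^T H^(-1) g = 6.7809


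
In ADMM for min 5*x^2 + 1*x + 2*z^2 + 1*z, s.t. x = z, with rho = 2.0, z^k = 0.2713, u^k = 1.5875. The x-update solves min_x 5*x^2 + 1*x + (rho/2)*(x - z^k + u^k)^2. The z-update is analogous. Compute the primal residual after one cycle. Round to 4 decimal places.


ADMM iteration with rho = 2.0, z^k = 0.2713, u^k = 1.5875
Step 1: x-update.
Minimize 5*x^2 + 1*x + (2.0/2)*(x - 0.2713 + 1.5875)^2
FOC: (2*5 + 2.0)*x = -1 + 2.0*(0.2713 - 1.5875)
x^{k+1} = -0.3027
Step 2: z-update.
Minimize 2*z^2 + 1*z + (2.0/2)*(-0.3027 - z + 1.5875)^2
FOC: (2*2 + 2.0)*z = -1 + 2.0*(-0.3027 + 1.5875)
z^{k+1} = 0.2616
Step 3: u-update.
u^{k+1} = 1.5875 - 0.3027 - 0.2616 = 1.0232
Step 4: Primal residual = |-0.3027 - 0.2616| = 0.5643


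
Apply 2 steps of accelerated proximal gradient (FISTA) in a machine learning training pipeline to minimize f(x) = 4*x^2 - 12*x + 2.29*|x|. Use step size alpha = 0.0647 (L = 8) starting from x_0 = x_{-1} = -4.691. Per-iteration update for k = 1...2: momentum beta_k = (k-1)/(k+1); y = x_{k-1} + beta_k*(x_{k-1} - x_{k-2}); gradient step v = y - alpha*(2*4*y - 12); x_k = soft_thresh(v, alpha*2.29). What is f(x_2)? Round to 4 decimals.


FISTA on f(x) = 4*x^2 - 12*x + 2.29*|x|
L = 8, alpha = 0.0647
Iteration 1: beta = 0.0, y = -4.691 + 0.0*(-4.691 + 4.691) = -4.691
  grad(y) = -49.528, v = y - alpha*grad = -1.4865
  prox(v) = soft_thresh(-1.4865, 0.1482) = -1.3384
Iteration 2: beta = 0.3333, y = -1.3384 + 0.3333*(-1.3384 + 4.691) = -0.2208
  grad(y) = -13.7667, v = y - alpha*grad = 0.6699
  prox(v) = soft_thresh(0.6699, 0.1482) = 0.5217
f(x_2) = 4*0.5217^2 - 12*0.5217 + 2.29*|0.5217| = -3.9771


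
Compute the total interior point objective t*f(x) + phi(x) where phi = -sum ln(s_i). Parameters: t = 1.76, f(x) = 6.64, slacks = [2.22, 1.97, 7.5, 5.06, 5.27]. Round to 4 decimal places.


Step 1: Compute log-barrier.
ln values: [0.7975, 0.678, 2.0149, 1.6214, 1.662]
phi = -(0.7975 + 0.678 + 2.0149 + 1.6214 + 1.662) = -6.7738
Step 2: Compute augmented objective.
t*f(x) = 1.76*6.64 = 11.6864
Total = 11.6864 - 6.7738 = 4.9126


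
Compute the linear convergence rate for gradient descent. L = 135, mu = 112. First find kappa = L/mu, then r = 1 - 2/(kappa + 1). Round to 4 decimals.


Step 1: Compute the condition number.
kappa = L/mu = 135/112 = 1.2054
Step 2: Compute the convergence rate.
r = 1 - 2/(kappa + 1) = 1 - 2*mu/(L + mu) = (L - mu)/(L + mu) = 23/247 = 0.0931


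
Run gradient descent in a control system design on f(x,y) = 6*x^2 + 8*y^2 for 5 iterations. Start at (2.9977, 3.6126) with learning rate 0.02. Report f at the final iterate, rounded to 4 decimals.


Gradient descent on f(x,y) = 6*x^2 + 8*y^2.
Starting point: (2.9977, 3.6126), alpha = 0.02
Step 1: grad_x = 2*6*2.9977 = 35.9724, grad_y = 2*8*3.6126 = 57.8016
  x_1 = 2.9977 - 0.02*35.9724 = 2.2783
  y_1 = 3.6126 - 0.02*57.8016 = 2.4566
Step 2: grad_x = 2*6*2.2783 = 27.339, grad_y = 2*8*2.4566 = 39.3051
  x_2 = 2.2783 - 0.02*27.339 = 1.7315
  y_2 = 2.4566 - 0.02*39.3051 = 1.6705
Step 3: grad_x = 2*6*1.7315 = 20.7777, grad_y = 2*8*1.6705 = 26.7275
  x_3 = 1.7315 - 0.02*20.7777 = 1.3159
  y_3 = 1.6705 - 0.02*26.7275 = 1.1359
Step 4: grad_x = 2*6*1.3159 = 15.791, grad_y = 2*8*1.1359 = 18.1747
  x_4 = 1.3159 - 0.02*15.791 = 1.0001
  y_4 = 1.1359 - 0.02*18.1747 = 0.7724
Step 5: grad_x = 2*6*1.0001 = 12.0012, grad_y = 2*8*0.7724 = 12.3588
  x_5 = 1.0001 - 0.02*12.0012 = 0.7601
  y_5 = 0.7724 - 0.02*12.3588 = 0.5252
f(0.7601, 0.5252) = 6*0.7601^2 + 8*0.5252^2 = 5.6734


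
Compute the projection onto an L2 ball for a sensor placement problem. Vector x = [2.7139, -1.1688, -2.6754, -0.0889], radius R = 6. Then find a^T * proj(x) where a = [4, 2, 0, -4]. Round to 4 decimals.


Step 1: Compute ||x|| (intermediates to 6 decimals).
||x|| = sqrt(2.7139^2 + (-1.1688)^2 + (-2.6754)^2 + (-0.0889)^2) = 3.987106
Step 2: Project.
Since ||x|| <= R, proj = x (no scaling needed).
proj(x) = [2.7139, -1.1688, -2.6754, -0.0889]
Step 3: Dot product.
a^T * proj(x) = 4*2.7139 + 2*(-1.1688) + 0*(-2.6754) - 4*(-0.0889) = 8.8736


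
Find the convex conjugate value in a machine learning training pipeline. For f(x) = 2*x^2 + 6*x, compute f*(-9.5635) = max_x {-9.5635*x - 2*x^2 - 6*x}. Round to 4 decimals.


f*(y) = sup_x {y*x - a*x^2 - b*x} = sup_x {(y-b)*x - a*x^2}
FOC: (y - b) - 2a*x = 0 => x* = (y - b)/(2a)
x* = (-9.5635 - 6)/(2*2) = -3.8909
f*(-9.5635) = (y-b)^2/(4a) = (-9.5635 - 6)^2/(4*2)
= 242.2225/8 = 30.2778


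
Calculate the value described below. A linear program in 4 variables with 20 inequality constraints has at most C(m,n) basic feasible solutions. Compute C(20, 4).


Each vertex corresponds to some choice of n active constraints out of m, so the number of vertices is at most C(m, n) = m! / (n!(m-n)!).
m = 20, n = 4
Numerator: 20 * 19 * 18 * 17
Denominator: 4! = 24
C(20, 4) = 4845


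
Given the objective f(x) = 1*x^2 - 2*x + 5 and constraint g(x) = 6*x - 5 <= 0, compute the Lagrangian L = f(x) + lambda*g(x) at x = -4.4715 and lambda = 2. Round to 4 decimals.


Step 1: Evaluate f(x).
f(-4.4715) = 1*(-4.4715)^2 - 2*(-4.4715) + 5 = 33.9373
Step 2: Evaluate g(x).
g(-4.4715) = 6*-4.4715 - 5 = -31.829
Step 3: Compute Lagrangian.
L = 33.9373 + 2*-31.829 = -29.7207


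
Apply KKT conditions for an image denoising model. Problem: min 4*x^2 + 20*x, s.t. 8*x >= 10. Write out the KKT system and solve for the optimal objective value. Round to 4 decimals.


Step 1: Try lambda = 0 (constraint inactive).
x_unc = -20/(2*4) = -2.5
Check: 8*-2.5 = -20.0 < 10 -- violated!
Step 2: Constraint must be active: 8*x = 10
x* = 10/8 = 1.25
lambda = (2*4*1.25 + 20)/8 = 3.75
Step 3: Compute optimal value.
f(x*) = 4*1.25^2 + 20*1.25 = 31.25


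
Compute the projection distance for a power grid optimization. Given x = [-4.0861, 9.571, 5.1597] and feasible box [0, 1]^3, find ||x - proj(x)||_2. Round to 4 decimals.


Project each component onto [0, 1].
clip(-4.0861) = 0.0, clip(9.571) = 1.0, clip(5.1597) = 1.0
Projection = [0.0, 1.0, 1.0]
Squared diffs: [16.6962, 73.462, 17.3031]
Distance = sqrt(107.4613) = 10.3664
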